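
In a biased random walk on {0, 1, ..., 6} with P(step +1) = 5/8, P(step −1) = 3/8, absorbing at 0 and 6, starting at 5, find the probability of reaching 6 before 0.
P(hit 6 before 0) = (1 − (3/5)^5) / (1 − (3/5)^6) = 7205/7448

Let u_k denote P(reach 6 before 0 | start at k). Boundary: u_0 = 0, u_6 = 1. Recurrence: u_k = 5/8·u_{k+1} + 3/8·u_{k-1} for 1 ≤ k ≤ 5. Try u_k = A + B·r^k with r = q/p = (3/8)/(5/8) = 3/5. Substitution satisfies the recurrence; boundary conditions give:
  u_k = (1 − r^k) / (1 − r^N) = (1 − (3/5)^5) / (1 − (3/5)^6) = 7205/7448.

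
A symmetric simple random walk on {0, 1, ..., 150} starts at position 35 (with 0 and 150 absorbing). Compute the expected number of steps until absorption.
E[τ | X_0 = 35] = 4025

Let v_k = E[τ | X_0 = k]. Boundary: v_0 = v_150 = 0. Recurrence: v_k = 1 + (v_{k-1} + v_{k+1})/2 for 1 ≤ k ≤ 149. The particular solution to v_k − (v_{k-1} + v_{k+1})/2 = 1 is v_k = −k^2. Adding homogeneous solution A + B k and matching boundaries gives v_k = k (150 − k). Substituting k = 35: v_35 = 35 · 115 = 4025.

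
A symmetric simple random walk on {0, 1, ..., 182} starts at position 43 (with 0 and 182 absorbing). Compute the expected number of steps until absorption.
E[τ | X_0 = 43] = 5977

Let v_k = E[τ | X_0 = k]. Boundary: v_0 = v_182 = 0. Recurrence: v_k = 1 + (v_{k-1} + v_{k+1})/2 for 1 ≤ k ≤ 181. The particular solution to v_k − (v_{k-1} + v_{k+1})/2 = 1 is v_k = −k^2. Adding homogeneous solution A + B k and matching boundaries gives v_k = k (182 − k). Substituting k = 43: v_43 = 43 · 139 = 5977.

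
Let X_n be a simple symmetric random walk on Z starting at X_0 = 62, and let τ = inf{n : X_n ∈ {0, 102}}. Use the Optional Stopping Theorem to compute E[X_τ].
E[X_τ] = 62

X_n is a martingale and τ is a bounded-mean stopping time (indeed τ is finite a.s. with bounded expectation since the walk is in a bounded region). By the OST, E[X_τ] = E[X_0] = 62. Equivalently: E[X_τ] = 102 · P(hit 102 first) + 0 · P(hit 0 first) = 102 · (62/102) = 62.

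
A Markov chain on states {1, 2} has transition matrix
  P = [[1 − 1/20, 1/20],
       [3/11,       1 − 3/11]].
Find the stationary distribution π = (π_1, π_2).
π_1 = 60/71, π_2 = 11/71

Solve πP = π with π_1 + π_2 = 1. From πP = π: π_1 · (1 − 1/20) + π_2 · 3/11 = π_1 ⇒ π_2 · 3/11 = π_1 · 1/20 ⇒ π_2/π_1 = (1/20)/(3/11) = 11/60. Together with π_1 + π_2 = 1:
  π_1 = (3/11)/(1/20 + 3/11) = (3/11)/(71/220) = 60/71,
  π_2 = (1/20)/(1/20 + 3/11) = (1/20)/(71/220) = 11/71.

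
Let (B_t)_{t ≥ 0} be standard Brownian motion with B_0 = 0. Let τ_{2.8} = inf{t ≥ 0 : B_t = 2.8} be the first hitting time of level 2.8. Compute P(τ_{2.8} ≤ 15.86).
P(τ_{2.8} ≤ 15.86) = 2(1 − Φ(2.8/√15.86)) = 2(1 − Φ(0.7031)) ≈ 0.4820

By the reflection principle for standard BM, P(τ_b ≤ t) = 2 · P(B_t ≥ b). Since B_t ~ N(0, t), P(B_t ≥ 2.8) = 1 − Φ(2.8/√t) = 1 − Φ(2.8/√15.86) = 1 − Φ(0.7031) ≈ 0.24100. Doubling: P(τ_{2.8} ≤ 15.86) ≈ 2 · 0.24100 = 0.48200 ≈ 0.4820.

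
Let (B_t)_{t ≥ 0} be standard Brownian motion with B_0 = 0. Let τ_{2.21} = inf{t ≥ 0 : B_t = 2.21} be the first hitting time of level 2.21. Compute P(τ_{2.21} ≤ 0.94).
P(τ_{2.21} ≤ 0.94) = 2(1 − Φ(2.21/√0.94)) = 2(1 − Φ(2.2794)) ≈ 0.0226

By the reflection principle for standard BM, P(τ_b ≤ t) = 2 · P(B_t ≥ b). Since B_t ~ N(0, t), P(B_t ≥ 2.21) = 1 − Φ(2.21/√t) = 1 − Φ(2.21/√0.94) = 1 − Φ(2.2794) ≈ 0.01132. Doubling: P(τ_{2.21} ≤ 0.94) ≈ 2 · 0.01132 = 0.02264 ≈ 0.0226.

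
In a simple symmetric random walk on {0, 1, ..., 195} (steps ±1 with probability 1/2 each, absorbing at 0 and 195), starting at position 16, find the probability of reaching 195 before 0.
P(hit 195 before 0) = 16/195

Let u_k = P(hit 195 before 0 | start at k). Then u_0 = 0, u_195 = 1, and u_k = u_{k-1}/2 + u_{k+1}/2 for 1 ≤ k ≤ 194. This harmonic recurrence is solved by u_k = k/195, giving u_16 = 16/195.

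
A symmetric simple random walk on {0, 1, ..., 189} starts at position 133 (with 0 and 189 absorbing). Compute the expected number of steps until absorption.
E[τ | X_0 = 133] = 7448

Let v_k = E[τ | X_0 = k]. Boundary: v_0 = v_189 = 0. Recurrence: v_k = 1 + (v_{k-1} + v_{k+1})/2 for 1 ≤ k ≤ 188. The particular solution to v_k − (v_{k-1} + v_{k+1})/2 = 1 is v_k = −k^2. Adding homogeneous solution A + B k and matching boundaries gives v_k = k (189 − k). Substituting k = 133: v_133 = 133 · 56 = 7448.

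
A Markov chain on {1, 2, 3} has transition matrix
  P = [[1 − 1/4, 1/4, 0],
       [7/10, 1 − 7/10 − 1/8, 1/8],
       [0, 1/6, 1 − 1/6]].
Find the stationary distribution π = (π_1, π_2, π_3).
π = (8/13, 20/91, 15/91)

This is a birth-death chain on three states, which satisfies detailed balance: π_1 · P_{12} = π_2 · P_{21} and π_2 · P_{23} = π_3 · P_{32}.
From π_1 · 1/4 = π_2 · 7/10: π_2/π_1 = (1/4)/(7/10) = 5/14.
From π_2 · 1/8 = π_3 · 1/6: π_3/π_2 = (1/8)/(1/6) = 3/4.
Take π_1 proportional to 1; then unnormalized π = (1, 5/14, 15/56). Normalize by dividing by the sum 13/8:
  π = (8/13, 20/91, 15/91).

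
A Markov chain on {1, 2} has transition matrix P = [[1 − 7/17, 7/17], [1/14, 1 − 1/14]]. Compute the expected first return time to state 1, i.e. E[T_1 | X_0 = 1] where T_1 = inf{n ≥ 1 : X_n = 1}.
E[T_1 | X_0 = 1] = 1/π_1 = 115/17

For an irreducible recurrent Markov chain with stationary distribution π, E[T_i | X_0 = i] = 1/π_i (Kac's formula). Here π_1 = (1/14)/(7/17 + 1/14) = (1/14)/(115/238) = 17/115, so E[T_1 | X_0 = 1] = 1/π_1 = (7/17 + 1/14)/(1/14) = (115/238)/(1/14) = 115/17.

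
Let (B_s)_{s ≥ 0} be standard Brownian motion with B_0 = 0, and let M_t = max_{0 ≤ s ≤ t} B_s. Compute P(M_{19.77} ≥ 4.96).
P(M_{19.77} ≥ 4.96) = 2·P(B_{19.77} ≥ 4.96) = 2(1 − Φ(4.96/√19.77)) ≈ 0.2646

By the reflection principle for Brownian motion, P(M_t ≥ a) = 2 · P(B_t ≥ a) for a ≥ 0. Since B_t ~ N(0, t), P(B_t ≥ 4.96) = 1 − Φ(4.96/√t) = 1 − Φ(4.96/√19.77) = 1 − Φ(1.1155). So
  P(M_{19.77} ≥ 4.96) = 2(1 − Φ(1.1155)) ≈ 0.2646.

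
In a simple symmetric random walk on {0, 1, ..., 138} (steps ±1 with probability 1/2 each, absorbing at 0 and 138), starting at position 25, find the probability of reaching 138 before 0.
P(hit 138 before 0) = 25/138

Let u_k = P(hit 138 before 0 | start at k). Then u_0 = 0, u_138 = 1, and u_k = u_{k-1}/2 + u_{k+1}/2 for 1 ≤ k ≤ 137. This harmonic recurrence is solved by u_k = k/138, giving u_25 = 25/138.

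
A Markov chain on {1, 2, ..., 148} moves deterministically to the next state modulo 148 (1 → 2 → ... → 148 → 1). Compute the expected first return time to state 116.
E[T_116 | X_0 = 116] = 148

The chain cycles deterministically, so starting at state 116 it returns in exactly 148 steps. Equivalently, the stationary distribution is uniform π_j = 1/148 for every state j, so by Kac's formula E[T_116] = 1/π_116 = 148.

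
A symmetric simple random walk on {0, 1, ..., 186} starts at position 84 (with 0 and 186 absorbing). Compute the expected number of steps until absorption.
E[τ | X_0 = 84] = 8568

Let v_k = E[τ | X_0 = k]. Boundary: v_0 = v_186 = 0. Recurrence: v_k = 1 + (v_{k-1} + v_{k+1})/2 for 1 ≤ k ≤ 185. The particular solution to v_k − (v_{k-1} + v_{k+1})/2 = 1 is v_k = −k^2. Adding homogeneous solution A + B k and matching boundaries gives v_k = k (186 − k). Substituting k = 84: v_84 = 84 · 102 = 8568.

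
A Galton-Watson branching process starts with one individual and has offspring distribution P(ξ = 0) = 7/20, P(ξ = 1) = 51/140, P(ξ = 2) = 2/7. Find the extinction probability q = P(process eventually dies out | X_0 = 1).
q = 1

Mean offspring μ = 0·7/20 + 1·51/140 + 2·2/7 = 131/140 ≤ 1. For μ ≤ 1 with offspring not concentrated at 1, the Galton-Watson process goes extinct almost surely, so q = 1.
(Algebraic check: The pgf is f(s) = 7/20 + 51/140·s + 2/7·s². The extinction probability q is the smallest fixed point of f in [0, 1]. Setting s = f(s):
  2/7·s² + (51/140 − 1)·s + 7/20 = 0
  2/7·s² − (7/20 + 2/7)·s + 7/20 = 0
which factors as (s − 1)·(2/7·s − 7/20) = 0, giving roots s = 1 and s = (7/20)/(2/7) = 49/40. Since 49/40 ≥ 1, the smallest root in [0, 1] is s = 1.)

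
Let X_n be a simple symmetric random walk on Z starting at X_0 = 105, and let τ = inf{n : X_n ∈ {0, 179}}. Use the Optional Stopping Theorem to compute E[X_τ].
E[X_τ] = 105

X_n is a martingale and τ is a bounded-mean stopping time (indeed τ is finite a.s. with bounded expectation since the walk is in a bounded region). By the OST, E[X_τ] = E[X_0] = 105. Equivalently: E[X_τ] = 179 · P(hit 179 first) + 0 · P(hit 0 first) = 179 · (105/179) = 105.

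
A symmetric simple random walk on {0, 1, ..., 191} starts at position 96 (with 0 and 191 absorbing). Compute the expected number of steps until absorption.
E[τ | X_0 = 96] = 9120

Let v_k = E[τ | X_0 = k]. Boundary: v_0 = v_191 = 0. Recurrence: v_k = 1 + (v_{k-1} + v_{k+1})/2 for 1 ≤ k ≤ 190. The particular solution to v_k − (v_{k-1} + v_{k+1})/2 = 1 is v_k = −k^2. Adding homogeneous solution A + B k and matching boundaries gives v_k = k (191 − k). Substituting k = 96: v_96 = 96 · 95 = 9120.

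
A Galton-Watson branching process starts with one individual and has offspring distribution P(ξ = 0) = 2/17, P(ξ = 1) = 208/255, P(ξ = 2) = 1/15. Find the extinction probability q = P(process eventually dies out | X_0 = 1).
q = 1

Mean offspring μ = 0·2/17 + 1·208/255 + 2·1/15 = 242/255 ≤ 1. For μ ≤ 1 with offspring not concentrated at 1, the Galton-Watson process goes extinct almost surely, so q = 1.
(Algebraic check: The pgf is f(s) = 2/17 + 208/255·s + 1/15·s². The extinction probability q is the smallest fixed point of f in [0, 1]. Setting s = f(s):
  1/15·s² + (208/255 − 1)·s + 2/17 = 0
  1/15·s² − (2/17 + 1/15)·s + 2/17 = 0
which factors as (s − 1)·(1/15·s − 2/17) = 0, giving roots s = 1 and s = (2/17)/(1/15) = 30/17. Since 30/17 ≥ 1, the smallest root in [0, 1] is s = 1.)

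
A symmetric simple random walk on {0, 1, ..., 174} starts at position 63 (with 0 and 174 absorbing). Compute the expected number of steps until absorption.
E[τ | X_0 = 63] = 6993

Let v_k = E[τ | X_0 = k]. Boundary: v_0 = v_174 = 0. Recurrence: v_k = 1 + (v_{k-1} + v_{k+1})/2 for 1 ≤ k ≤ 173. The particular solution to v_k − (v_{k-1} + v_{k+1})/2 = 1 is v_k = −k^2. Adding homogeneous solution A + B k and matching boundaries gives v_k = k (174 − k). Substituting k = 63: v_63 = 63 · 111 = 6993.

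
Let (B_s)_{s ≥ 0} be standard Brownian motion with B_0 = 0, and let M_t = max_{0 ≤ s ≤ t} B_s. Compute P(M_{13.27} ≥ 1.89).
P(M_{13.27} ≥ 1.89) = 2·P(B_{13.27} ≥ 1.89) = 2(1 − Φ(1.89/√13.27)) ≈ 0.6039

By the reflection principle for Brownian motion, P(M_t ≥ a) = 2 · P(B_t ≥ a) for a ≥ 0. Since B_t ~ N(0, t), P(B_t ≥ 1.89) = 1 − Φ(1.89/√t) = 1 − Φ(1.89/√13.27) = 1 − Φ(0.5188). So
  P(M_{13.27} ≥ 1.89) = 2(1 − Φ(0.5188)) ≈ 0.6039.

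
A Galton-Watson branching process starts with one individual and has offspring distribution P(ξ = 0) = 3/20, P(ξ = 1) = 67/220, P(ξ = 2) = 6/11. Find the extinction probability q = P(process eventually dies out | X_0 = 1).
q = 11/40

The pgf is f(s) = 3/20 + 67/220·s + 6/11·s². The extinction probability q is the smallest fixed point of f in [0, 1]. Setting s = f(s):
  6/11·s² + (67/220 − 1)·s + 3/20 = 0
  6/11·s² − (3/20 + 6/11)·s + 3/20 = 0
which factors as (s − 1)·(6/11·s − 3/20) = 0, giving roots s = 1 and s = (3/20)/(6/11) = 11/40.
Mean offspring μ = 67/220 + 2·6/11 = 307/220 > 1 (supercritical), so q < 1. The extinction probability is the smaller root: q = (3/20)/(6/11) = 11/40.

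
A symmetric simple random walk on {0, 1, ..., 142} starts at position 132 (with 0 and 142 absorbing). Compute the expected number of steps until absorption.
E[τ | X_0 = 132] = 1320

Let v_k = E[τ | X_0 = k]. Boundary: v_0 = v_142 = 0. Recurrence: v_k = 1 + (v_{k-1} + v_{k+1})/2 for 1 ≤ k ≤ 141. The particular solution to v_k − (v_{k-1} + v_{k+1})/2 = 1 is v_k = −k^2. Adding homogeneous solution A + B k and matching boundaries gives v_k = k (142 − k). Substituting k = 132: v_132 = 132 · 10 = 1320.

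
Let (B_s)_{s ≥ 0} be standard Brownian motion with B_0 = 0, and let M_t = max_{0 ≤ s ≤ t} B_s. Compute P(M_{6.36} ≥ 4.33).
P(M_{6.36} ≥ 4.33) = 2·P(B_{6.36} ≥ 4.33) = 2(1 − Φ(4.33/√6.36)) ≈ 0.0860

By the reflection principle for Brownian motion, P(M_t ≥ a) = 2 · P(B_t ≥ a) for a ≥ 0. Since B_t ~ N(0, t), P(B_t ≥ 4.33) = 1 − Φ(4.33/√t) = 1 − Φ(4.33/√6.36) = 1 − Φ(1.7170). So
  P(M_{6.36} ≥ 4.33) = 2(1 − Φ(1.7170)) ≈ 0.0860.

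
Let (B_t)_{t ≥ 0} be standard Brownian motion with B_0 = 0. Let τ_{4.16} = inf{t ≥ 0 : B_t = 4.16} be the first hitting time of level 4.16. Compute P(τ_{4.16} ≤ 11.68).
P(τ_{4.16} ≤ 11.68) = 2(1 − Φ(4.16/√11.68)) = 2(1 − Φ(1.2172)) ≈ 0.2235

By the reflection principle for standard BM, P(τ_b ≤ t) = 2 · P(B_t ≥ b). Since B_t ~ N(0, t), P(B_t ≥ 4.16) = 1 − Φ(4.16/√t) = 1 − Φ(4.16/√11.68) = 1 − Φ(1.2172) ≈ 0.11176. Doubling: P(τ_{4.16} ≤ 11.68) ≈ 2 · 0.11176 = 0.22352 ≈ 0.2235.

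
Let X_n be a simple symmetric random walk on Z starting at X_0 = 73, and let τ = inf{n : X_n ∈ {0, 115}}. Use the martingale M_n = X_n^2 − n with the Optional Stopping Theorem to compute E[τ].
E[τ] = 3066

M_n = X_n^2 − n is a martingale (since E[X_{n+1}^2 | F_n] = X_n^2 + 1). By OST (τ has finite mean in a bounded region), E[M_τ] = E[M_0] = X_0^2 − 0 = 73^2 = 5329. Also E[M_τ] = E[X_τ^2] − E[τ]. The walk exits at 0 or 115, with P(hit 115 first) = 73/115, so E[X_τ^2] = 115^2 · 73/115 + 0 = 8395. Thus E[τ] = E[X_τ^2] − E[M_τ] = 8395 − 5329 = 3066 = 73(115 − 73) = 3066.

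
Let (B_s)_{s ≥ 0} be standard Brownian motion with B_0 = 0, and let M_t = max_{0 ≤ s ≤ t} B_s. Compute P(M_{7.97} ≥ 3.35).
P(M_{7.97} ≥ 3.35) = 2·P(B_{7.97} ≥ 3.35) = 2(1 − Φ(3.35/√7.97)) ≈ 0.2354

By the reflection principle for Brownian motion, P(M_t ≥ a) = 2 · P(B_t ≥ a) for a ≥ 0. Since B_t ~ N(0, t), P(B_t ≥ 3.35) = 1 − Φ(3.35/√t) = 1 − Φ(3.35/√7.97) = 1 − Φ(1.1866). So
  P(M_{7.97} ≥ 3.35) = 2(1 − Φ(1.1866)) ≈ 0.2354.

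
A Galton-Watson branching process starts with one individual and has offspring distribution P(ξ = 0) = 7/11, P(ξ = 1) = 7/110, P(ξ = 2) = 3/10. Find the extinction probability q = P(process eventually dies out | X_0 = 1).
q = 1

Mean offspring μ = 0·7/11 + 1·7/110 + 2·3/10 = 73/110 ≤ 1. For μ ≤ 1 with offspring not concentrated at 1, the Galton-Watson process goes extinct almost surely, so q = 1.
(Algebraic check: The pgf is f(s) = 7/11 + 7/110·s + 3/10·s². The extinction probability q is the smallest fixed point of f in [0, 1]. Setting s = f(s):
  3/10·s² + (7/110 − 1)·s + 7/11 = 0
  3/10·s² − (7/11 + 3/10)·s + 7/11 = 0
which factors as (s − 1)·(3/10·s − 7/11) = 0, giving roots s = 1 and s = (7/11)/(3/10) = 70/33. Since 70/33 ≥ 1, the smallest root in [0, 1] is s = 1.)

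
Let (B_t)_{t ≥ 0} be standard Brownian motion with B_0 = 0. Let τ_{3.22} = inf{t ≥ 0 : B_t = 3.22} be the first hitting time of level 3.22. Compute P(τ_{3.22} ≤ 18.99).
P(τ_{3.22} ≤ 18.99) = 2(1 − Φ(3.22/√18.99)) = 2(1 − Φ(0.7389)) ≈ 0.4600

By the reflection principle for standard BM, P(τ_b ≤ t) = 2 · P(B_t ≥ b). Since B_t ~ N(0, t), P(B_t ≥ 3.22) = 1 − Φ(3.22/√t) = 1 − Φ(3.22/√18.99) = 1 − Φ(0.7389) ≈ 0.22998. Doubling: P(τ_{3.22} ≤ 18.99) ≈ 2 · 0.22998 = 0.45996 ≈ 0.4600.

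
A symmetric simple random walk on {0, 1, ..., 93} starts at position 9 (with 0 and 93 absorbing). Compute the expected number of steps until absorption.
E[τ | X_0 = 9] = 756

Let v_k = E[τ | X_0 = k]. Boundary: v_0 = v_93 = 0. Recurrence: v_k = 1 + (v_{k-1} + v_{k+1})/2 for 1 ≤ k ≤ 92. The particular solution to v_k − (v_{k-1} + v_{k+1})/2 = 1 is v_k = −k^2. Adding homogeneous solution A + B k and matching boundaries gives v_k = k (93 − k). Substituting k = 9: v_9 = 9 · 84 = 756.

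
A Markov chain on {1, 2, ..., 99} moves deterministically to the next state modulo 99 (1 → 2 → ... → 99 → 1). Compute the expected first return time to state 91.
E[T_91 | X_0 = 91] = 99

The chain cycles deterministically, so starting at state 91 it returns in exactly 99 steps. Equivalently, the stationary distribution is uniform π_j = 1/99 for every state j, so by Kac's formula E[T_91] = 1/π_91 = 99.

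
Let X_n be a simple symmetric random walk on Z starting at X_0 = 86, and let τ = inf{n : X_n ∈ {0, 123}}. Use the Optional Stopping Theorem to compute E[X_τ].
E[X_τ] = 86

X_n is a martingale and τ is a bounded-mean stopping time (indeed τ is finite a.s. with bounded expectation since the walk is in a bounded region). By the OST, E[X_τ] = E[X_0] = 86. Equivalently: E[X_τ] = 123 · P(hit 123 first) + 0 · P(hit 0 first) = 123 · (86/123) = 86.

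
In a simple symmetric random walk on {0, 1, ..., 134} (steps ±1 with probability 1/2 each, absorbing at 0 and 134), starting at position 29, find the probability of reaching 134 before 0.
P(hit 134 before 0) = 29/134

Let u_k = P(hit 134 before 0 | start at k). Then u_0 = 0, u_134 = 1, and u_k = u_{k-1}/2 + u_{k+1}/2 for 1 ≤ k ≤ 133. This harmonic recurrence is solved by u_k = k/134, giving u_29 = 29/134.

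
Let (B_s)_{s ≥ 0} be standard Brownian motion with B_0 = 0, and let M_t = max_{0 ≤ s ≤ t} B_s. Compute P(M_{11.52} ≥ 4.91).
P(M_{11.52} ≥ 4.91) = 2·P(B_{11.52} ≥ 4.91) = 2(1 − Φ(4.91/√11.52)) ≈ 0.1480

By the reflection principle for Brownian motion, P(M_t ≥ a) = 2 · P(B_t ≥ a) for a ≥ 0. Since B_t ~ N(0, t), P(B_t ≥ 4.91) = 1 − Φ(4.91/√t) = 1 − Φ(4.91/√11.52) = 1 − Φ(1.4466). So
  P(M_{11.52} ≥ 4.91) = 2(1 − Φ(1.4466)) ≈ 0.1480.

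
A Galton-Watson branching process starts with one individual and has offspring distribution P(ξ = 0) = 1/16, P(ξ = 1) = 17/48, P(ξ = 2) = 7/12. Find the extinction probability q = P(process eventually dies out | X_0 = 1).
q = 3/28

The pgf is f(s) = 1/16 + 17/48·s + 7/12·s². The extinction probability q is the smallest fixed point of f in [0, 1]. Setting s = f(s):
  7/12·s² + (17/48 − 1)·s + 1/16 = 0
  7/12·s² − (1/16 + 7/12)·s + 1/16 = 0
which factors as (s − 1)·(7/12·s − 1/16) = 0, giving roots s = 1 and s = (1/16)/(7/12) = 3/28.
Mean offspring μ = 17/48 + 2·7/12 = 73/48 > 1 (supercritical), so q < 1. The extinction probability is the smaller root: q = (1/16)/(7/12) = 3/28.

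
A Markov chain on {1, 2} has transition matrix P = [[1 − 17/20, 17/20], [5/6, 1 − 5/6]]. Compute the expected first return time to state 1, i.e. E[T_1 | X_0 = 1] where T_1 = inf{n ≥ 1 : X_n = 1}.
E[T_1 | X_0 = 1] = 1/π_1 = 101/50

For an irreducible recurrent Markov chain with stationary distribution π, E[T_i | X_0 = i] = 1/π_i (Kac's formula). Here π_1 = (5/6)/(17/20 + 5/6) = (5/6)/(101/60) = 50/101, so E[T_1 | X_0 = 1] = 1/π_1 = (17/20 + 5/6)/(5/6) = (101/60)/(5/6) = 101/50.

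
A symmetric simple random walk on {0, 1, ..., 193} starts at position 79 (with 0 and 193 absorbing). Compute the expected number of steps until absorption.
E[τ | X_0 = 79] = 9006

Let v_k = E[τ | X_0 = k]. Boundary: v_0 = v_193 = 0. Recurrence: v_k = 1 + (v_{k-1} + v_{k+1})/2 for 1 ≤ k ≤ 192. The particular solution to v_k − (v_{k-1} + v_{k+1})/2 = 1 is v_k = −k^2. Adding homogeneous solution A + B k and matching boundaries gives v_k = k (193 − k). Substituting k = 79: v_79 = 79 · 114 = 9006.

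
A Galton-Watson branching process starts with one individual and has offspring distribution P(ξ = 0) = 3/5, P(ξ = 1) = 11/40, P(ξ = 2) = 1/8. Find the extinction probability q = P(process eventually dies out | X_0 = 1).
q = 1

Mean offspring μ = 0·3/5 + 1·11/40 + 2·1/8 = 21/40 ≤ 1. For μ ≤ 1 with offspring not concentrated at 1, the Galton-Watson process goes extinct almost surely, so q = 1.
(Algebraic check: The pgf is f(s) = 3/5 + 11/40·s + 1/8·s². The extinction probability q is the smallest fixed point of f in [0, 1]. Setting s = f(s):
  1/8·s² + (11/40 − 1)·s + 3/5 = 0
  1/8·s² − (3/5 + 1/8)·s + 3/5 = 0
which factors as (s − 1)·(1/8·s − 3/5) = 0, giving roots s = 1 and s = (3/5)/(1/8) = 24/5. Since 24/5 ≥ 1, the smallest root in [0, 1] is s = 1.)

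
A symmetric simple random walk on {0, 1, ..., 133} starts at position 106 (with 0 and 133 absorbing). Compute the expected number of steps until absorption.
E[τ | X_0 = 106] = 2862

Let v_k = E[τ | X_0 = k]. Boundary: v_0 = v_133 = 0. Recurrence: v_k = 1 + (v_{k-1} + v_{k+1})/2 for 1 ≤ k ≤ 132. The particular solution to v_k − (v_{k-1} + v_{k+1})/2 = 1 is v_k = −k^2. Adding homogeneous solution A + B k and matching boundaries gives v_k = k (133 − k). Substituting k = 106: v_106 = 106 · 27 = 2862.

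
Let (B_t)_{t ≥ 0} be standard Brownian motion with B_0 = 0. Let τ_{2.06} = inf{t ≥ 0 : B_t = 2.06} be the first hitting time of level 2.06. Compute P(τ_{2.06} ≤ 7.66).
P(τ_{2.06} ≤ 7.66) = 2(1 − Φ(2.06/√7.66)) = 2(1 − Φ(0.7443)) ≈ 0.4567

By the reflection principle for standard BM, P(τ_b ≤ t) = 2 · P(B_t ≥ b). Since B_t ~ N(0, t), P(B_t ≥ 2.06) = 1 − Φ(2.06/√t) = 1 − Φ(2.06/√7.66) = 1 − Φ(0.7443) ≈ 0.22835. Doubling: P(τ_{2.06} ≤ 7.66) ≈ 2 · 0.22835 = 0.45670 ≈ 0.4567.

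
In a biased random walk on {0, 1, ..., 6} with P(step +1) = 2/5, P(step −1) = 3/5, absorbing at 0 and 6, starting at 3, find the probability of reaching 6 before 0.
P(hit 6 before 0) = (1 − (3/2)^3) / (1 − (3/2)^6) = 8/35

Let u_k denote P(reach 6 before 0 | start at k). Boundary: u_0 = 0, u_6 = 1. Recurrence: u_k = 2/5·u_{k+1} + 3/5·u_{k-1} for 1 ≤ k ≤ 5. Try u_k = A + B·r^k with r = q/p = (3/5)/(2/5) = 3/2. Substitution satisfies the recurrence; boundary conditions give:
  u_k = (1 − r^k) / (1 − r^N) = (1 − (3/2)^3) / (1 − (3/2)^6) = 8/35.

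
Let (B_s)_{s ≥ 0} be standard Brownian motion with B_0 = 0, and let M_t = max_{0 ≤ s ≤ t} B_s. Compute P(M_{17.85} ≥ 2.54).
P(M_{17.85} ≥ 2.54) = 2·P(B_{17.85} ≥ 2.54) = 2(1 − Φ(2.54/√17.85)) ≈ 0.5477

By the reflection principle for Brownian motion, P(M_t ≥ a) = 2 · P(B_t ≥ a) for a ≥ 0. Since B_t ~ N(0, t), P(B_t ≥ 2.54) = 1 − Φ(2.54/√t) = 1 − Φ(2.54/√17.85) = 1 − Φ(0.6012). So
  P(M_{17.85} ≥ 2.54) = 2(1 − Φ(0.6012)) ≈ 0.5477.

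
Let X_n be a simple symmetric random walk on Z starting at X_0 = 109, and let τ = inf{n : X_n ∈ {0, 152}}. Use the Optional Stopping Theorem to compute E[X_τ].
E[X_τ] = 109

X_n is a martingale and τ is a bounded-mean stopping time (indeed τ is finite a.s. with bounded expectation since the walk is in a bounded region). By the OST, E[X_τ] = E[X_0] = 109. Equivalently: E[X_τ] = 152 · P(hit 152 first) + 0 · P(hit 0 first) = 152 · (109/152) = 109.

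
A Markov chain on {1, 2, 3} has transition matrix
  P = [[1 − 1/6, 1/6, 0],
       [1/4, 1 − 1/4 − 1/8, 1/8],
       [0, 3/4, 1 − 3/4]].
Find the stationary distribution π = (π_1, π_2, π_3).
π = (9/16, 3/8, 1/16)

This is a birth-death chain on three states, which satisfies detailed balance: π_1 · P_{12} = π_2 · P_{21} and π_2 · P_{23} = π_3 · P_{32}.
From π_1 · 1/6 = π_2 · 1/4: π_2/π_1 = (1/6)/(1/4) = 2/3.
From π_2 · 1/8 = π_3 · 3/4: π_3/π_2 = (1/8)/(3/4) = 1/6.
Take π_1 proportional to 1; then unnormalized π = (1, 2/3, 1/9). Normalize by dividing by the sum 16/9:
  π = (9/16, 3/8, 1/16).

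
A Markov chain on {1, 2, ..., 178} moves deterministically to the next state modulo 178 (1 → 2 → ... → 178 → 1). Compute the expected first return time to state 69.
E[T_69 | X_0 = 69] = 178

The chain cycles deterministically, so starting at state 69 it returns in exactly 178 steps. Equivalently, the stationary distribution is uniform π_j = 1/178 for every state j, so by Kac's formula E[T_69] = 1/π_69 = 178.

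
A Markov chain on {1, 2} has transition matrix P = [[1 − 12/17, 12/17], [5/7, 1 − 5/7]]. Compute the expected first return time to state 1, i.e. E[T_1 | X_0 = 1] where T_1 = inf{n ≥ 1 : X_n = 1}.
E[T_1 | X_0 = 1] = 1/π_1 = 169/85

For an irreducible recurrent Markov chain with stationary distribution π, E[T_i | X_0 = i] = 1/π_i (Kac's formula). Here π_1 = (5/7)/(12/17 + 5/7) = (5/7)/(169/119) = 85/169, so E[T_1 | X_0 = 1] = 1/π_1 = (12/17 + 5/7)/(5/7) = (169/119)/(5/7) = 169/85.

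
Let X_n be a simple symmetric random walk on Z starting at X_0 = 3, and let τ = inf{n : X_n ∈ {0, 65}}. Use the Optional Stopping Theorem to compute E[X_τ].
E[X_τ] = 3

X_n is a martingale and τ is a bounded-mean stopping time (indeed τ is finite a.s. with bounded expectation since the walk is in a bounded region). By the OST, E[X_τ] = E[X_0] = 3. Equivalently: E[X_τ] = 65 · P(hit 65 first) + 0 · P(hit 0 first) = 65 · (3/65) = 3.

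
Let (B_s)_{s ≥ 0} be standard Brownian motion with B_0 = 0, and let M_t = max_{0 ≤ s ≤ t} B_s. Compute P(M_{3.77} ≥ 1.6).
P(M_{3.77} ≥ 1.6) = 2·P(B_{3.77} ≥ 1.6) = 2(1 − Φ(1.6/√3.77)) ≈ 0.4099

By the reflection principle for Brownian motion, P(M_t ≥ a) = 2 · P(B_t ≥ a) for a ≥ 0. Since B_t ~ N(0, t), P(B_t ≥ 1.6) = 1 − Φ(1.6/√t) = 1 − Φ(1.6/√3.77) = 1 − Φ(0.8240). So
  P(M_{3.77} ≥ 1.6) = 2(1 − Φ(0.8240)) ≈ 0.4099.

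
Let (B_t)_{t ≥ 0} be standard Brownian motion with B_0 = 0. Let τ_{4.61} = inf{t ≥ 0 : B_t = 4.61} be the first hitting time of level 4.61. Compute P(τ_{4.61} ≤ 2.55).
P(τ_{4.61} ≤ 2.55) = 2(1 − Φ(4.61/√2.55)) = 2(1 − Φ(2.8869)) ≈ 0.0039

By the reflection principle for standard BM, P(τ_b ≤ t) = 2 · P(B_t ≥ b). Since B_t ~ N(0, t), P(B_t ≥ 4.61) = 1 − Φ(4.61/√t) = 1 − Φ(4.61/√2.55) = 1 − Φ(2.8869) ≈ 0.00195. Doubling: P(τ_{4.61} ≤ 2.55) ≈ 2 · 0.00195 = 0.00390 ≈ 0.0039.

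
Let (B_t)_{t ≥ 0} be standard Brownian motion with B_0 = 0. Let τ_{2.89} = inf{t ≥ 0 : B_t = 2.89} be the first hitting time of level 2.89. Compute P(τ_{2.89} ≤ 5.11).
P(τ_{2.89} ≤ 5.11) = 2(1 − Φ(2.89/√5.11)) = 2(1 − Φ(1.2785)) ≈ 0.2011

By the reflection principle for standard BM, P(τ_b ≤ t) = 2 · P(B_t ≥ b). Since B_t ~ N(0, t), P(B_t ≥ 2.89) = 1 − Φ(2.89/√t) = 1 − Φ(2.89/√5.11) = 1 − Φ(1.2785) ≈ 0.10054. Doubling: P(τ_{2.89} ≤ 5.11) ≈ 2 · 0.10054 = 0.20108 ≈ 0.2011.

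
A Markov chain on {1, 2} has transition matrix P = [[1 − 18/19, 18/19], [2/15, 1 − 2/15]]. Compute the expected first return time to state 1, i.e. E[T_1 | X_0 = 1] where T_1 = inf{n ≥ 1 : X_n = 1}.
E[T_1 | X_0 = 1] = 1/π_1 = 154/19

For an irreducible recurrent Markov chain with stationary distribution π, E[T_i | X_0 = i] = 1/π_i (Kac's formula). Here π_1 = (2/15)/(18/19 + 2/15) = (2/15)/(308/285) = 19/154, so E[T_1 | X_0 = 1] = 1/π_1 = (18/19 + 2/15)/(2/15) = (308/285)/(2/15) = 154/19.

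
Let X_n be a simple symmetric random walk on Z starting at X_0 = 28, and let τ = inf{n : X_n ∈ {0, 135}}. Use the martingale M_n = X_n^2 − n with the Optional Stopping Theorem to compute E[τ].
E[τ] = 2996

M_n = X_n^2 − n is a martingale (since E[X_{n+1}^2 | F_n] = X_n^2 + 1). By OST (τ has finite mean in a bounded region), E[M_τ] = E[M_0] = X_0^2 − 0 = 28^2 = 784. Also E[M_τ] = E[X_τ^2] − E[τ]. The walk exits at 0 or 135, with P(hit 135 first) = 28/135, so E[X_τ^2] = 135^2 · 28/135 + 0 = 3780. Thus E[τ] = E[X_τ^2] − E[M_τ] = 3780 − 784 = 2996 = 28(135 − 28) = 2996.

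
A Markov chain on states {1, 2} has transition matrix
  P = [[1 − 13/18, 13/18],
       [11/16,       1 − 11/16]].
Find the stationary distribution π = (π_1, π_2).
π_1 = 99/203, π_2 = 104/203

Solve πP = π with π_1 + π_2 = 1. From πP = π: π_1 · (1 − 13/18) + π_2 · 11/16 = π_1 ⇒ π_2 · 11/16 = π_1 · 13/18 ⇒ π_2/π_1 = (13/18)/(11/16) = 104/99. Together with π_1 + π_2 = 1:
  π_1 = (11/16)/(13/18 + 11/16) = (11/16)/(203/144) = 99/203,
  π_2 = (13/18)/(13/18 + 11/16) = (13/18)/(203/144) = 104/203.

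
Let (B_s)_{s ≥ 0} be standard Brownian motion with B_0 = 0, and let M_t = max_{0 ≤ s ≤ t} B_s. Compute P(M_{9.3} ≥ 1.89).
P(M_{9.3} ≥ 1.89) = 2·P(B_{9.3} ≥ 1.89) = 2(1 − Φ(1.89/√9.3)) ≈ 0.5354

By the reflection principle for Brownian motion, P(M_t ≥ a) = 2 · P(B_t ≥ a) for a ≥ 0. Since B_t ~ N(0, t), P(B_t ≥ 1.89) = 1 − Φ(1.89/√t) = 1 − Φ(1.89/√9.3) = 1 − Φ(0.6198). So
  P(M_{9.3} ≥ 1.89) = 2(1 − Φ(0.6198)) ≈ 0.5354.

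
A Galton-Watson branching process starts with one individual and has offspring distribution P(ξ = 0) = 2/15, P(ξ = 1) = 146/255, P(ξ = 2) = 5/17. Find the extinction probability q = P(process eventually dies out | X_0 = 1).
q = 34/75

The pgf is f(s) = 2/15 + 146/255·s + 5/17·s². The extinction probability q is the smallest fixed point of f in [0, 1]. Setting s = f(s):
  5/17·s² + (146/255 − 1)·s + 2/15 = 0
  5/17·s² − (2/15 + 5/17)·s + 2/15 = 0
which factors as (s − 1)·(5/17·s − 2/15) = 0, giving roots s = 1 and s = (2/15)/(5/17) = 34/75.
Mean offspring μ = 146/255 + 2·5/17 = 296/255 > 1 (supercritical), so q < 1. The extinction probability is the smaller root: q = (2/15)/(5/17) = 34/75.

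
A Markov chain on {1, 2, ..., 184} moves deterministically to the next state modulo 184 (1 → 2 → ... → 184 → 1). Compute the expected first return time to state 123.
E[T_123 | X_0 = 123] = 184

The chain cycles deterministically, so starting at state 123 it returns in exactly 184 steps. Equivalently, the stationary distribution is uniform π_j = 1/184 for every state j, so by Kac's formula E[T_123] = 1/π_123 = 184.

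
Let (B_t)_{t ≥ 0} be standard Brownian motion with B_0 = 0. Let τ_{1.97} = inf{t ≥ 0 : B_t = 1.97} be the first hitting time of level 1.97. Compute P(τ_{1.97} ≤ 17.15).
P(τ_{1.97} ≤ 17.15) = 2(1 − Φ(1.97/√17.15)) = 2(1 − Φ(0.4757)) ≈ 0.6343

By the reflection principle for standard BM, P(τ_b ≤ t) = 2 · P(B_t ≥ b). Since B_t ~ N(0, t), P(B_t ≥ 1.97) = 1 − Φ(1.97/√t) = 1 − Φ(1.97/√17.15) = 1 − Φ(0.4757) ≈ 0.31714. Doubling: P(τ_{1.97} ≤ 17.15) ≈ 2 · 0.31714 = 0.63428 ≈ 0.6343.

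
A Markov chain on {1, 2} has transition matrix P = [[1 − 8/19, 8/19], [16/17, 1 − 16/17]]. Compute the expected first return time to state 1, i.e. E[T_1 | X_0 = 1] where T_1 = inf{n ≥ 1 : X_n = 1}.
E[T_1 | X_0 = 1] = 1/π_1 = 55/38

For an irreducible recurrent Markov chain with stationary distribution π, E[T_i | X_0 = i] = 1/π_i (Kac's formula). Here π_1 = (16/17)/(8/19 + 16/17) = (16/17)/(440/323) = 38/55, so E[T_1 | X_0 = 1] = 1/π_1 = (8/19 + 16/17)/(16/17) = (440/323)/(16/17) = 55/38.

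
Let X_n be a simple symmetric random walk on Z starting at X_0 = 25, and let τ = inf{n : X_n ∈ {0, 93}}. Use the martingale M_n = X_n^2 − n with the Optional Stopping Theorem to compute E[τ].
E[τ] = 1700

M_n = X_n^2 − n is a martingale (since E[X_{n+1}^2 | F_n] = X_n^2 + 1). By OST (τ has finite mean in a bounded region), E[M_τ] = E[M_0] = X_0^2 − 0 = 25^2 = 625. Also E[M_τ] = E[X_τ^2] − E[τ]. The walk exits at 0 or 93, with P(hit 93 first) = 25/93, so E[X_τ^2] = 93^2 · 25/93 + 0 = 2325. Thus E[τ] = E[X_τ^2] − E[M_τ] = 2325 − 625 = 1700 = 25(93 − 25) = 1700.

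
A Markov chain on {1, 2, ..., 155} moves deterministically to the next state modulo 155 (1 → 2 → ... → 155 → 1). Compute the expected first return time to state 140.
E[T_140 | X_0 = 140] = 155

The chain cycles deterministically, so starting at state 140 it returns in exactly 155 steps. Equivalently, the stationary distribution is uniform π_j = 1/155 for every state j, so by Kac's formula E[T_140] = 1/π_140 = 155.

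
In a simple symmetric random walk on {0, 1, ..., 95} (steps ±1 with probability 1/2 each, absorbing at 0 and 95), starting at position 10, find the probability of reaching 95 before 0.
P(hit 95 before 0) = 10/95 = 2/19

Let u_k = P(hit 95 before 0 | start at k). Then u_0 = 0, u_95 = 1, and u_k = u_{k-1}/2 + u_{k+1}/2 for 1 ≤ k ≤ 94. This harmonic recurrence is solved by u_k = k/95, giving u_10 = 10/95 = 2/19.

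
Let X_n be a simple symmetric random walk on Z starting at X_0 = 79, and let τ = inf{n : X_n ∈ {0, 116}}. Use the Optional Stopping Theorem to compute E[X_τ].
E[X_τ] = 79

X_n is a martingale and τ is a bounded-mean stopping time (indeed τ is finite a.s. with bounded expectation since the walk is in a bounded region). By the OST, E[X_τ] = E[X_0] = 79. Equivalently: E[X_τ] = 116 · P(hit 116 first) + 0 · P(hit 0 first) = 116 · (79/116) = 79.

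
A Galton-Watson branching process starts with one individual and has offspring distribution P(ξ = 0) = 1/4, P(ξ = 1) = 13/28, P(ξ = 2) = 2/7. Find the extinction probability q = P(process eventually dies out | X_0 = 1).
q = 7/8

The pgf is f(s) = 1/4 + 13/28·s + 2/7·s². The extinction probability q is the smallest fixed point of f in [0, 1]. Setting s = f(s):
  2/7·s² + (13/28 − 1)·s + 1/4 = 0
  2/7·s² − (1/4 + 2/7)·s + 1/4 = 0
which factors as (s − 1)·(2/7·s − 1/4) = 0, giving roots s = 1 and s = (1/4)/(2/7) = 7/8.
Mean offspring μ = 13/28 + 2·2/7 = 29/28 > 1 (supercritical), so q < 1. The extinction probability is the smaller root: q = (1/4)/(2/7) = 7/8.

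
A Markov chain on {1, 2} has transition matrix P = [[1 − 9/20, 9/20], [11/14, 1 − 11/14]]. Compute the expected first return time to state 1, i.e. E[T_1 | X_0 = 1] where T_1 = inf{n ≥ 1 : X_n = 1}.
E[T_1 | X_0 = 1] = 1/π_1 = 173/110

For an irreducible recurrent Markov chain with stationary distribution π, E[T_i | X_0 = i] = 1/π_i (Kac's formula). Here π_1 = (11/14)/(9/20 + 11/14) = (11/14)/(173/140) = 110/173, so E[T_1 | X_0 = 1] = 1/π_1 = (9/20 + 11/14)/(11/14) = (173/140)/(11/14) = 173/110.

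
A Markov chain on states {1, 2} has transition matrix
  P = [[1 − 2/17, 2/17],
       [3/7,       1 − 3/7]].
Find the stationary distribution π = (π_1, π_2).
π_1 = 51/65, π_2 = 14/65

Solve πP = π with π_1 + π_2 = 1. From πP = π: π_1 · (1 − 2/17) + π_2 · 3/7 = π_1 ⇒ π_2 · 3/7 = π_1 · 2/17 ⇒ π_2/π_1 = (2/17)/(3/7) = 14/51. Together with π_1 + π_2 = 1:
  π_1 = (3/7)/(2/17 + 3/7) = (3/7)/(65/119) = 51/65,
  π_2 = (2/17)/(2/17 + 3/7) = (2/17)/(65/119) = 14/65.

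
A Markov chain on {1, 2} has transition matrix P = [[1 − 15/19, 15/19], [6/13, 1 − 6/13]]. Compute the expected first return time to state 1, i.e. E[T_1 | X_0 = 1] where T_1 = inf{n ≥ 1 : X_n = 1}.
E[T_1 | X_0 = 1] = 1/π_1 = 103/38

For an irreducible recurrent Markov chain with stationary distribution π, E[T_i | X_0 = i] = 1/π_i (Kac's formula). Here π_1 = (6/13)/(15/19 + 6/13) = (6/13)/(309/247) = 38/103, so E[T_1 | X_0 = 1] = 1/π_1 = (15/19 + 6/13)/(6/13) = (309/247)/(6/13) = 103/38.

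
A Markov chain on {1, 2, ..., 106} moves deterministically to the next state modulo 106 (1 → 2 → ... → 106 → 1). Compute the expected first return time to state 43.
E[T_43 | X_0 = 43] = 106

The chain cycles deterministically, so starting at state 43 it returns in exactly 106 steps. Equivalently, the stationary distribution is uniform π_j = 1/106 for every state j, so by Kac's formula E[T_43] = 1/π_43 = 106.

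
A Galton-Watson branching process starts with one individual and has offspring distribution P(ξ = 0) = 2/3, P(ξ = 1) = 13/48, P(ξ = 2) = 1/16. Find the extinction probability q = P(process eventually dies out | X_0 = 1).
q = 1

Mean offspring μ = 0·2/3 + 1·13/48 + 2·1/16 = 19/48 ≤ 1. For μ ≤ 1 with offspring not concentrated at 1, the Galton-Watson process goes extinct almost surely, so q = 1.
(Algebraic check: The pgf is f(s) = 2/3 + 13/48·s + 1/16·s². The extinction probability q is the smallest fixed point of f in [0, 1]. Setting s = f(s):
  1/16·s² + (13/48 − 1)·s + 2/3 = 0
  1/16·s² − (2/3 + 1/16)·s + 2/3 = 0
which factors as (s − 1)·(1/16·s − 2/3) = 0, giving roots s = 1 and s = (2/3)/(1/16) = 32/3. Since 32/3 ≥ 1, the smallest root in [0, 1] is s = 1.)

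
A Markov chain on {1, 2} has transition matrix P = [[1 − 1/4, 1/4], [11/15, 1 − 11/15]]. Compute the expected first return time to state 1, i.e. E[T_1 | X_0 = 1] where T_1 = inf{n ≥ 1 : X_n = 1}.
E[T_1 | X_0 = 1] = 1/π_1 = 59/44

For an irreducible recurrent Markov chain with stationary distribution π, E[T_i | X_0 = i] = 1/π_i (Kac's formula). Here π_1 = (11/15)/(1/4 + 11/15) = (11/15)/(59/60) = 44/59, so E[T_1 | X_0 = 1] = 1/π_1 = (1/4 + 11/15)/(11/15) = (59/60)/(11/15) = 59/44.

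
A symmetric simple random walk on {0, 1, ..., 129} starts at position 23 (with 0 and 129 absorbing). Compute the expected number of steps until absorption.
E[τ | X_0 = 23] = 2438

Let v_k = E[τ | X_0 = k]. Boundary: v_0 = v_129 = 0. Recurrence: v_k = 1 + (v_{k-1} + v_{k+1})/2 for 1 ≤ k ≤ 128. The particular solution to v_k − (v_{k-1} + v_{k+1})/2 = 1 is v_k = −k^2. Adding homogeneous solution A + B k and matching boundaries gives v_k = k (129 − k). Substituting k = 23: v_23 = 23 · 106 = 2438.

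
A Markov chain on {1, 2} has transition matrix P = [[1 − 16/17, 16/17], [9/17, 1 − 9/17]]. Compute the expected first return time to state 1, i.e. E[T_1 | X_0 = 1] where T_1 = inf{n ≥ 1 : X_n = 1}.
E[T_1 | X_0 = 1] = 1/π_1 = 25/9

For an irreducible recurrent Markov chain with stationary distribution π, E[T_i | X_0 = i] = 1/π_i (Kac's formula). Here π_1 = (9/17)/(16/17 + 9/17) = (9/17)/(25/17) = 9/25, so E[T_1 | X_0 = 1] = 1/π_1 = (16/17 + 9/17)/(9/17) = (25/17)/(9/17) = 25/9.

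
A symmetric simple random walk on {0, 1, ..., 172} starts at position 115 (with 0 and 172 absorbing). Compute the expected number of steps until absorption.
E[τ | X_0 = 115] = 6555

Let v_k = E[τ | X_0 = k]. Boundary: v_0 = v_172 = 0. Recurrence: v_k = 1 + (v_{k-1} + v_{k+1})/2 for 1 ≤ k ≤ 171. The particular solution to v_k − (v_{k-1} + v_{k+1})/2 = 1 is v_k = −k^2. Adding homogeneous solution A + B k and matching boundaries gives v_k = k (172 − k). Substituting k = 115: v_115 = 115 · 57 = 6555.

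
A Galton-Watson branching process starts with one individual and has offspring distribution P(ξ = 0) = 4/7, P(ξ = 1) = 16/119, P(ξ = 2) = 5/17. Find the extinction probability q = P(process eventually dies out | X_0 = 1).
q = 1

Mean offspring μ = 0·4/7 + 1·16/119 + 2·5/17 = 86/119 ≤ 1. For μ ≤ 1 with offspring not concentrated at 1, the Galton-Watson process goes extinct almost surely, so q = 1.
(Algebraic check: The pgf is f(s) = 4/7 + 16/119·s + 5/17·s². The extinction probability q is the smallest fixed point of f in [0, 1]. Setting s = f(s):
  5/17·s² + (16/119 − 1)·s + 4/7 = 0
  5/17·s² − (4/7 + 5/17)·s + 4/7 = 0
which factors as (s − 1)·(5/17·s − 4/7) = 0, giving roots s = 1 and s = (4/7)/(5/17) = 68/35. Since 68/35 ≥ 1, the smallest root in [0, 1] is s = 1.)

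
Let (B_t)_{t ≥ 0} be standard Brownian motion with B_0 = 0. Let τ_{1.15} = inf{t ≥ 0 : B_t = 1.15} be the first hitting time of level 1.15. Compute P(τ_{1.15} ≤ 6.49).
P(τ_{1.15} ≤ 6.49) = 2(1 − Φ(1.15/√6.49)) = 2(1 − Φ(0.4514)) ≈ 0.6517

By the reflection principle for standard BM, P(τ_b ≤ t) = 2 · P(B_t ≥ b). Since B_t ~ N(0, t), P(B_t ≥ 1.15) = 1 − Φ(1.15/√t) = 1 − Φ(1.15/√6.49) = 1 − Φ(0.4514) ≈ 0.32585. Doubling: P(τ_{1.15} ≤ 6.49) ≈ 2 · 0.32585 = 0.65170 ≈ 0.6517.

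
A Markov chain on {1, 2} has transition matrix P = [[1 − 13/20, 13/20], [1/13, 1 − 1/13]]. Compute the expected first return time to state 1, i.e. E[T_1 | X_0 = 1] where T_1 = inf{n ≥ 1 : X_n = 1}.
E[T_1 | X_0 = 1] = 1/π_1 = 189/20

For an irreducible recurrent Markov chain with stationary distribution π, E[T_i | X_0 = i] = 1/π_i (Kac's formula). Here π_1 = (1/13)/(13/20 + 1/13) = (1/13)/(189/260) = 20/189, so E[T_1 | X_0 = 1] = 1/π_1 = (13/20 + 1/13)/(1/13) = (189/260)/(1/13) = 189/20.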